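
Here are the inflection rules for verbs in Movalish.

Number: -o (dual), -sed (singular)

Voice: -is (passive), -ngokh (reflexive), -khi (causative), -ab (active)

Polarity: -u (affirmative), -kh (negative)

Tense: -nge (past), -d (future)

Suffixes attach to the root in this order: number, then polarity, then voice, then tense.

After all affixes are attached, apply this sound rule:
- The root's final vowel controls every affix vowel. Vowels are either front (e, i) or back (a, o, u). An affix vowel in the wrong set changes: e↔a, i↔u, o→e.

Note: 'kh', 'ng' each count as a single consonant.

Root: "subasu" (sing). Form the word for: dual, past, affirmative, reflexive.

Attach number dual -o → subasuo.
Attach polarity affirmative -u → subasuou.
Attach voice reflexive -ngokh → subasuoungokh.
Attach tense past -nge → subasuoungokhnge.
Apply vowel harmony: subasuoungokhnge → subasuoungokhnga.

subasuoungokhnga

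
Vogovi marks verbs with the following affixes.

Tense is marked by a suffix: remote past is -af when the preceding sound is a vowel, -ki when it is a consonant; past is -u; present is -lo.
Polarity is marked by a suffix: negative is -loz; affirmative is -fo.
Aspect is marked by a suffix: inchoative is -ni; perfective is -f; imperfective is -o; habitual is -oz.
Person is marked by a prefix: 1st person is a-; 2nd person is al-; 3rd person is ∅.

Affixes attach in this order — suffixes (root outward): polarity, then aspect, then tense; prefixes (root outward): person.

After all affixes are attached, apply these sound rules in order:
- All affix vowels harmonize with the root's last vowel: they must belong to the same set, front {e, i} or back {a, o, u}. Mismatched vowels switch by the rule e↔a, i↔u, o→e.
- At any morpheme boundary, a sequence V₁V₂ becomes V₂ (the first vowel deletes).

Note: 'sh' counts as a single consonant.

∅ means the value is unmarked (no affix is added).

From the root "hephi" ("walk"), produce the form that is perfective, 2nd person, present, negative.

elhephilezfle

Attach polarity negative -loz → hephiloz.
Attach aspect perfective -f → hephilozf.
Attach person 2nd person al- → alhephilozf.
Attach tense present -lo → alhephilozflo.
Apply vowel harmony: alhephilozflo → elhephilezfle.
Vowel deletion: no change.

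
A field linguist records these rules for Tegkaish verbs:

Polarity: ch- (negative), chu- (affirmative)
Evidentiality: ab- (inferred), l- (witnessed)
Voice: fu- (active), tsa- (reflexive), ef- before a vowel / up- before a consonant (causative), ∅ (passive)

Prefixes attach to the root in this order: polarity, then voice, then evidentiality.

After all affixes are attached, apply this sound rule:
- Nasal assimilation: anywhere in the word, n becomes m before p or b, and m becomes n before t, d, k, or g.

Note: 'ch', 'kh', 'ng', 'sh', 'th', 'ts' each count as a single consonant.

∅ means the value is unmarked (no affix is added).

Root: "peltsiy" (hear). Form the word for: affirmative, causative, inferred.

abupchupeltsiy

Attach polarity affirmative chu- → chupeltsiy.
Attach voice causative up- (before consonant 'ch') → upchupeltsiy.
Attach evidentiality inferred ab- → abupchupeltsiy.
Nasal assimilation: no change.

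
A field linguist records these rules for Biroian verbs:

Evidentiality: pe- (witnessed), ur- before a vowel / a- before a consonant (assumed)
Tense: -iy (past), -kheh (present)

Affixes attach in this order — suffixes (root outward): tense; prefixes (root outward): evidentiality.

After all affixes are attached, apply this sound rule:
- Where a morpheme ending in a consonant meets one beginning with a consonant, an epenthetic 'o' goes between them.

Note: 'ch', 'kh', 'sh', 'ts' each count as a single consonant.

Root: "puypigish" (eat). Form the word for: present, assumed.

apuypigishokheh

Attach tense present -kheh → puypigishkheh.
Attach evidentiality assumed a- (before consonant 'p') → apuypigishkheh.
Apply epenthesis: apuypigishkheh → apuypigishokheh.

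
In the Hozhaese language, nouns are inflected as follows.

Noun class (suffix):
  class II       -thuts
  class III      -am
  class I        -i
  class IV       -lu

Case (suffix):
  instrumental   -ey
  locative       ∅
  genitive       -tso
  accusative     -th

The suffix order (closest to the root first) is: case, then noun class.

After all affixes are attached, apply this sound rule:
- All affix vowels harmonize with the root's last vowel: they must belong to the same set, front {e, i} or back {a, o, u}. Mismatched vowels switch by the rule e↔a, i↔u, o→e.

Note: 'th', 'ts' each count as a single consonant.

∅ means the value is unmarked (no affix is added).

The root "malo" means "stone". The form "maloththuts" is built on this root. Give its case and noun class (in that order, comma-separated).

Segment: malo-th-thuts.
case: -th → accusative.
noun class: -thuts → class II.

accusative, class II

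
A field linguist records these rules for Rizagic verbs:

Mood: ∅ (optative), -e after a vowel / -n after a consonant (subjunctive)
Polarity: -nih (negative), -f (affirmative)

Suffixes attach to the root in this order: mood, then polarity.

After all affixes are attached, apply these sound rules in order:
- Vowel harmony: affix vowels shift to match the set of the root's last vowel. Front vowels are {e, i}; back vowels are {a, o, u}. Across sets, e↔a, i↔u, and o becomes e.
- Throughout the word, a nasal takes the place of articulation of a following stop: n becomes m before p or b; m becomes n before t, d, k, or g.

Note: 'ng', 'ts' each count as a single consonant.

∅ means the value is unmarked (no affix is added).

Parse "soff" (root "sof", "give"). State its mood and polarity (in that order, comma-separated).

Segment: sof-f.
mood: ∅ → optative.
polarity: -f → affirmative.

optative, affirmative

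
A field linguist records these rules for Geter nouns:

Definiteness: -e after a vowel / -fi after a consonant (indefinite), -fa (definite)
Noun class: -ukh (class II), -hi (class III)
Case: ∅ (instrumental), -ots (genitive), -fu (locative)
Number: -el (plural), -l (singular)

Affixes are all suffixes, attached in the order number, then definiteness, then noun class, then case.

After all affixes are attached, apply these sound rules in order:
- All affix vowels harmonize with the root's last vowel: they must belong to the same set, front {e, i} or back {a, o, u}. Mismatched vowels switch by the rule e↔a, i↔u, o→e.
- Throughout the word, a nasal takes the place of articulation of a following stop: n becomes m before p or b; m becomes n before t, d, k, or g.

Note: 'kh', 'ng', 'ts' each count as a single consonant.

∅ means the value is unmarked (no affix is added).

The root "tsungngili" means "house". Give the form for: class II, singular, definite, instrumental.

Attach number singular -l → tsungngilil.
Attach definiteness definite -fa → tsungngililfa.
Attach noun class class II -ukh → tsungngililfaukh.
case = instrumental: zero marking, form stays tsungngililfaukh.
Apply vowel harmony: tsungngililfaukh → tsungngililfeikh.
Nasal assimilation: no change.

tsungngililfeikh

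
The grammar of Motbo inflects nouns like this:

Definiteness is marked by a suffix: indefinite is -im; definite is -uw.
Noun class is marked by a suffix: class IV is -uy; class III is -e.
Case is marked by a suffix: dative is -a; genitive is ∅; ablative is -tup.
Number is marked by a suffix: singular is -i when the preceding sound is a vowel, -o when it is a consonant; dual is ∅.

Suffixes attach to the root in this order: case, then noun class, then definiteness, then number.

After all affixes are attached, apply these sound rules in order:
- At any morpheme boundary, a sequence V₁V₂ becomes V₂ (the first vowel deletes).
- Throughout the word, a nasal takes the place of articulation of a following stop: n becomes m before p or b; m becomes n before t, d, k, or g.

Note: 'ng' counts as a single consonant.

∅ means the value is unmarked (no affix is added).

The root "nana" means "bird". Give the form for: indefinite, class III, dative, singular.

nanimo

Attach case dative -a → nanaa.
Attach noun class class III -e → nanaae.
Attach definiteness indefinite -im → nanaaeim.
Attach number singular -o (after consonant 'm') → nanaaeimo.
Apply vowel deletion: nanaaeimo → nanimo.
Nasal assimilation: no change.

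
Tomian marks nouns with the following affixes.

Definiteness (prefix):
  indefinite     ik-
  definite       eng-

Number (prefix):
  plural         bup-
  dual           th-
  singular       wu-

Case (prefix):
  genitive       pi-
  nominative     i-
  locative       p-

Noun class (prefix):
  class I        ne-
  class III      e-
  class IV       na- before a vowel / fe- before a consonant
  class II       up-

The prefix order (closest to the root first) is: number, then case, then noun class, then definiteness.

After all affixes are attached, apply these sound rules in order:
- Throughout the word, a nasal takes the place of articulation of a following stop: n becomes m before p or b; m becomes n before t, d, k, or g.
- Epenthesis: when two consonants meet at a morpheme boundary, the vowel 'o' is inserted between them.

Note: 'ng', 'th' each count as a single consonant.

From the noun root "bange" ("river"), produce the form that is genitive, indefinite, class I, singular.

Attach number singular wu- → wubange.
Attach case genitive pi- → piwubange.
Attach noun class class I ne- → nepiwubange.
Attach definiteness indefinite ik- → iknepiwubange.
Nasal assimilation: no change.
Apply epenthesis: iknepiwubange → ikonepiwubange.

ikonepiwubange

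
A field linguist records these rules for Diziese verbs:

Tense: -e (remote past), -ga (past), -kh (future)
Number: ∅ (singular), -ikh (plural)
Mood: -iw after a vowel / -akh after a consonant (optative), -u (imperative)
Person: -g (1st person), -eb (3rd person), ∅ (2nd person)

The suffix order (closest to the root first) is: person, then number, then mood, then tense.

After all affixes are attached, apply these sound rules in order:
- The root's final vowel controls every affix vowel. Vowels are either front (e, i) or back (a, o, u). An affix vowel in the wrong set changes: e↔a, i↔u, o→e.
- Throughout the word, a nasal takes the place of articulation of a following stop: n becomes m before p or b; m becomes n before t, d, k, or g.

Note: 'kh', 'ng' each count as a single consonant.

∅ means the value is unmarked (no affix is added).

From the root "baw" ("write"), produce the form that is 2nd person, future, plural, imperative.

person = 2nd person: zero marking, form stays baw.
Attach number plural -ikh → bawikh.
Attach mood imperative -u → bawikhu.
Attach tense future -kh → bawikhukh.
Apply vowel harmony: bawikhukh → bawukhukh.
Nasal assimilation: no change.

bawukhukh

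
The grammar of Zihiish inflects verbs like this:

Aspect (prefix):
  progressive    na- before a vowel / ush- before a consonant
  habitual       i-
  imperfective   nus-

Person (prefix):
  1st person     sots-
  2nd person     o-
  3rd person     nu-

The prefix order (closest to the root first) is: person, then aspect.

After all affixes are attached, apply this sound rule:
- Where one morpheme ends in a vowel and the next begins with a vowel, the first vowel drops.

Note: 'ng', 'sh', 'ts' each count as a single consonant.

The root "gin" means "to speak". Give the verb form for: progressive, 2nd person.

Attach person 2nd person o- → ogin.
Attach aspect progressive na- (before vowel 'o') → naogin.
Apply vowel deletion: naogin → nogin.

nogin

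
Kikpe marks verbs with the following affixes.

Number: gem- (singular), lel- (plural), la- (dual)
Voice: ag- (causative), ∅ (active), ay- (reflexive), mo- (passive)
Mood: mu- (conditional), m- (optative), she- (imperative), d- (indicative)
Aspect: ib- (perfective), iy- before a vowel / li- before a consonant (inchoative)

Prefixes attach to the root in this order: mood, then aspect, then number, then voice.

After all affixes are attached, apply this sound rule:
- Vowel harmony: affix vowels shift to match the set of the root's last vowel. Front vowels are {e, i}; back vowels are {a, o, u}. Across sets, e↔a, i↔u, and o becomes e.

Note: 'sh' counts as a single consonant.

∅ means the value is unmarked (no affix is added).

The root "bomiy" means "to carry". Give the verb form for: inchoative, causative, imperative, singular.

Attach mood imperative she- → shebomiy.
Attach aspect inchoative li- (before consonant 'sh') → lishebomiy.
Attach number singular gem- → gemlishebomiy.
Attach voice causative ag- → aggemlishebomiy.
Apply vowel harmony: aggemlishebomiy → eggemlishebomiy.

eggemlishebomiy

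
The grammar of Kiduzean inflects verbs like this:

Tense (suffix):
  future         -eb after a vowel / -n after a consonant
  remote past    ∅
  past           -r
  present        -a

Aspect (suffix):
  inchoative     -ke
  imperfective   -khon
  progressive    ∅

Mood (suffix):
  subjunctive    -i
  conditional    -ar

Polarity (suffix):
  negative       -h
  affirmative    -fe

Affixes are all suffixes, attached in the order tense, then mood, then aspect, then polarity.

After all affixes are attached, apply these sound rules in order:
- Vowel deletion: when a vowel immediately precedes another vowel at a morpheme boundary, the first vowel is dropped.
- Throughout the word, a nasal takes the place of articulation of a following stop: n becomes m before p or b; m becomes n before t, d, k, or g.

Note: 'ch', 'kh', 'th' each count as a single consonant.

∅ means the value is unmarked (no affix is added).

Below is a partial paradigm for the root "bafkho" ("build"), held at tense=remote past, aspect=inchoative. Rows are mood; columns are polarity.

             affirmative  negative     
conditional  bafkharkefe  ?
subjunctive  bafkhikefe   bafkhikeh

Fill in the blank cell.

tense = remote past: zero marking, form stays bafkho.
Attach mood conditional -ar → bafkhoar.
Attach aspect inchoative -ke → bafkhoarke.
Attach polarity negative -h → bafkhoarkeh.
Apply vowel deletion: bafkhoarkeh → bafkharkeh.
Nasal assimilation: no change.

bafkharkeh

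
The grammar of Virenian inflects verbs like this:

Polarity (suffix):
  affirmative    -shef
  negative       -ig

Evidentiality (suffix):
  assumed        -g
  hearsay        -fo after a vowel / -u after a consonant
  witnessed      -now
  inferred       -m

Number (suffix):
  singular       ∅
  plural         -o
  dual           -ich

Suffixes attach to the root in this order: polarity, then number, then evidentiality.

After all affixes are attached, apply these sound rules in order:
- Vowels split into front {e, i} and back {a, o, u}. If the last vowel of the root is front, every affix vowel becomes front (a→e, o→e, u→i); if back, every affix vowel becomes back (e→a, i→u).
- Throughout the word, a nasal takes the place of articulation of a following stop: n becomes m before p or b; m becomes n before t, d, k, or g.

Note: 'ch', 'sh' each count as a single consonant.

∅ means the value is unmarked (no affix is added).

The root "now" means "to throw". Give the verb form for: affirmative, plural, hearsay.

Attach polarity affirmative -shef → nowshef.
Attach number plural -o → nowshefo.
Attach evidentiality hearsay -fo (after vowel 'o') → nowshefofo.
Apply vowel harmony: nowshefofo → nowshafofo.
Nasal assimilation: no change.

nowshafofo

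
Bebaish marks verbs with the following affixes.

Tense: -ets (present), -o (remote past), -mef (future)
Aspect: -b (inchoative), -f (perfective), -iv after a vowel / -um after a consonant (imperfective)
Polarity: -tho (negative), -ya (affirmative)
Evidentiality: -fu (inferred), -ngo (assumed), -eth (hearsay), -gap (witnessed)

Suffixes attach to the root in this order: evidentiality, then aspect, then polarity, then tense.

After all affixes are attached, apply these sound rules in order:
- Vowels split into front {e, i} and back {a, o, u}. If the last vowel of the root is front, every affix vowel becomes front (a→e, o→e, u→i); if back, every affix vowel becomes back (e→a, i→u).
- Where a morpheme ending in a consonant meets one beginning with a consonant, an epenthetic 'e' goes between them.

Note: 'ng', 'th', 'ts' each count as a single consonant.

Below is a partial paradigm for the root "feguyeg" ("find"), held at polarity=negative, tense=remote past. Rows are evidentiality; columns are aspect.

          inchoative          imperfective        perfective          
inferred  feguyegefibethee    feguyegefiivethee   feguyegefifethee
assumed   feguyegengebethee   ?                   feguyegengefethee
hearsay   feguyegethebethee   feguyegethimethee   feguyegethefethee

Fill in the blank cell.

Attach evidentiality assumed -ngo → feguyegngo.
Attach aspect imperfective -iv (after vowel 'o') → feguyegngoiv.
Attach polarity negative -tho → feguyegngoivtho.
Attach tense remote past -o → feguyegngoivthoo.
Apply vowel harmony: feguyegngoivthoo → feguyegngeivthee.
Apply epenthesis: feguyegngeivthee → feguyegengeivethee.

feguyegengeivethee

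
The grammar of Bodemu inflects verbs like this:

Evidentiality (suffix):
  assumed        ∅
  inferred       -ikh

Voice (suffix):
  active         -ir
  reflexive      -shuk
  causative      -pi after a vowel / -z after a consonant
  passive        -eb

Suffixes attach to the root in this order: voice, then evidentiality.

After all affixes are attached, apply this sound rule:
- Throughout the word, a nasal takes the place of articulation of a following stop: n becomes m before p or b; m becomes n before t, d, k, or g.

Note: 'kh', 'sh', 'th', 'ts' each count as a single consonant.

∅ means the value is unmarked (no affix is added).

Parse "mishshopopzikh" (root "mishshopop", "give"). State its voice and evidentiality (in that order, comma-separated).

Segment: mishshopop-z-ikh.
voice: -pi/z → causative.
evidentiality: -ikh → inferred.

causative, inferred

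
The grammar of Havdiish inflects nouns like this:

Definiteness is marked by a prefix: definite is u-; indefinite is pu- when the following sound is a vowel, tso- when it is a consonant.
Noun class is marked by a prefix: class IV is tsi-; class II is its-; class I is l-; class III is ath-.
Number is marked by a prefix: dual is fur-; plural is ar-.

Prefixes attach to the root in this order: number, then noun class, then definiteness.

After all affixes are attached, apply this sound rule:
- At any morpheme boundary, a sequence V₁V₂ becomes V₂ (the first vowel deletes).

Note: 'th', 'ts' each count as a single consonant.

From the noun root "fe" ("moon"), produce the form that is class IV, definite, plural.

Attach number plural ar- → arfe.
Attach noun class class IV tsi- → tsiarfe.
Attach definiteness definite u- → utsiarfe.
Apply vowel deletion: utsiarfe → utsarfe.

utsarfe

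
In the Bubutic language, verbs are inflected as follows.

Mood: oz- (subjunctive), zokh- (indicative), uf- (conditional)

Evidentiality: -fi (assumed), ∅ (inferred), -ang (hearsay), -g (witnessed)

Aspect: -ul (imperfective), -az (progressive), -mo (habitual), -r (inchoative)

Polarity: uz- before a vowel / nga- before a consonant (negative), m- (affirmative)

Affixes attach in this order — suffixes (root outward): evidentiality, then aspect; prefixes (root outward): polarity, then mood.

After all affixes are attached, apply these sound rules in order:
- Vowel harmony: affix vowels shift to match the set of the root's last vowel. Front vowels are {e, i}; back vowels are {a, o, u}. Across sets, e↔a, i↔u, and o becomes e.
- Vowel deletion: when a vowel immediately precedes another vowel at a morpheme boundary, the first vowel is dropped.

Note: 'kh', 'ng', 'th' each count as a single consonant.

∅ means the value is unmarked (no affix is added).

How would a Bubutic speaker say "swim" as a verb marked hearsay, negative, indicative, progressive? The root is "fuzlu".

zokhngafuzlangaz

Attach polarity negative nga- (before consonant 'f') → ngafuzlu.
Attach evidentiality hearsay -ang → ngafuzluang.
Attach mood indicative zokh- → zokhngafuzluang.
Attach aspect progressive -az → zokhngafuzluangaz.
Vowel harmony: no change.
Apply vowel deletion: zokhngafuzluangaz → zokhngafuzlangaz.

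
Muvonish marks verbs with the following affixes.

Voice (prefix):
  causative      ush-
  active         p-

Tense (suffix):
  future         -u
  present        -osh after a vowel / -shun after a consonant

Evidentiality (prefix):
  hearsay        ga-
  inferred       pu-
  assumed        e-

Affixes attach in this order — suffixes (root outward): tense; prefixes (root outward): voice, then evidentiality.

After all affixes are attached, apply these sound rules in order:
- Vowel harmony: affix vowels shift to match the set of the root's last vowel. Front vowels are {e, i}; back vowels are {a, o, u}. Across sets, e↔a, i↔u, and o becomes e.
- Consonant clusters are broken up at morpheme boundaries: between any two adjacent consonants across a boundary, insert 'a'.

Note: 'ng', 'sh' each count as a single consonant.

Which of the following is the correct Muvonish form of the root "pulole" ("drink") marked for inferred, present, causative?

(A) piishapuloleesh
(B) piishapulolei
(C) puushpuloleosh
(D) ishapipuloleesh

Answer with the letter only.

A

Attach tense present -osh (after vowel 'e') → puloleosh.
Attach voice causative ush- → ushpuloleosh.
Attach evidentiality inferred pu- → puushpuloleosh.
Apply vowel harmony: puushpuloleosh → piishpuloleesh.
Apply epenthesis: piishpuloleesh → piishapuloleesh.
So the correct form is piishapuloleesh, option (A).
(B) piishapulolei is wrong: it uses future instead of present for tense.
(C) puushpuloleosh is wrong: it fails to apply the sound rule(s).
(D) ishapipuloleesh is wrong: it has the affixes in the wrong order.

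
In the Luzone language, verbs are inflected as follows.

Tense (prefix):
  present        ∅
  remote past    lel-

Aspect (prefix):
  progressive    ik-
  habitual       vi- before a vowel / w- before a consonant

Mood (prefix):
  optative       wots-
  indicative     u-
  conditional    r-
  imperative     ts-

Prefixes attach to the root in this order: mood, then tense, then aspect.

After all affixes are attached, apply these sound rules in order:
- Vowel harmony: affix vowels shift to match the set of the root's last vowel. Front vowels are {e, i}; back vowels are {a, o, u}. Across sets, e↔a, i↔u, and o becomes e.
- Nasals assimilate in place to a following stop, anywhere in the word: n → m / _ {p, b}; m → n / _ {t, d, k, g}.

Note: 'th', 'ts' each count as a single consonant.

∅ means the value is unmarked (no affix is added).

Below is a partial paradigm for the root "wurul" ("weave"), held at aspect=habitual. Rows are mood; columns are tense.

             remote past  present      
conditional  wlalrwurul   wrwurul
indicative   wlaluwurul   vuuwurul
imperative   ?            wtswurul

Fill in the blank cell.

Attach mood imperative ts- → tswurul.
Attach tense remote past lel- → leltswurul.
Attach aspect habitual w- (before consonant 'l') → wleltswurul.
Apply vowel harmony: wleltswurul → wlaltswurul.
Nasal assimilation: no change.

wlaltswurul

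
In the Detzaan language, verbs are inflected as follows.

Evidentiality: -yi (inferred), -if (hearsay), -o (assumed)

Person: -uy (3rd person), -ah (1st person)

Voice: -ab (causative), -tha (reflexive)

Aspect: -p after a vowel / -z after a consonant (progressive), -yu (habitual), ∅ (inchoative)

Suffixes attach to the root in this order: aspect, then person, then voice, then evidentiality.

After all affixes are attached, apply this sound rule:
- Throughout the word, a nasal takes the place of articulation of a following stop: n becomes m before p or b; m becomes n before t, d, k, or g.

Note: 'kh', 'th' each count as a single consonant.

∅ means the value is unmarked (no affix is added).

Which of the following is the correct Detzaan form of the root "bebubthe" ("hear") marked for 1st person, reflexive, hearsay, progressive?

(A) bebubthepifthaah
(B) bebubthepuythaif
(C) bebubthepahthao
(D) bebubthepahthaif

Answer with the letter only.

Attach aspect progressive -p (after vowel 'e') → bebubthep.
Attach person 1st person -ah → bebubthepah.
Attach voice reflexive -tha → bebubthepahtha.
Attach evidentiality hearsay -if → bebubthepahthaif.
Nasal assimilation: no change.
So the correct form is bebubthepahthaif, option (D).
(A) bebubthepifthaah is wrong: it has the affixes in the wrong order.
(C) bebubthepahthao is wrong: it uses assumed instead of hearsay for evidentiality.
(B) bebubthepuythaif is wrong: it uses 3rd person instead of 1st person for person.

D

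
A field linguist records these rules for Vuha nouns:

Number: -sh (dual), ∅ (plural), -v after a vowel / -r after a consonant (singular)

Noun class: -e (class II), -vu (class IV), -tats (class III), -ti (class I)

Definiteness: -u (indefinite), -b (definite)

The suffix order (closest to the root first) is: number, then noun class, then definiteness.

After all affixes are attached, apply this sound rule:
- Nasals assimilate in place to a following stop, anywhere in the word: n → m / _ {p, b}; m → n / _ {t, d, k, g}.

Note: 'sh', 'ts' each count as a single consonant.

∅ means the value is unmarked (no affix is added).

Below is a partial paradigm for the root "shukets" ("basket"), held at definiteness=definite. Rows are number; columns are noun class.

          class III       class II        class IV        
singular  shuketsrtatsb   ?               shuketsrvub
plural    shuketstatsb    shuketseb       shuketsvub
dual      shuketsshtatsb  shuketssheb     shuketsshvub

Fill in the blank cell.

shuketsreb

Attach number singular -r (after consonant 'ts') → shuketsr.
Attach noun class class II -e → shuketsre.
Attach definiteness definite -b → shuketsreb.
Nasal assimilation: no change.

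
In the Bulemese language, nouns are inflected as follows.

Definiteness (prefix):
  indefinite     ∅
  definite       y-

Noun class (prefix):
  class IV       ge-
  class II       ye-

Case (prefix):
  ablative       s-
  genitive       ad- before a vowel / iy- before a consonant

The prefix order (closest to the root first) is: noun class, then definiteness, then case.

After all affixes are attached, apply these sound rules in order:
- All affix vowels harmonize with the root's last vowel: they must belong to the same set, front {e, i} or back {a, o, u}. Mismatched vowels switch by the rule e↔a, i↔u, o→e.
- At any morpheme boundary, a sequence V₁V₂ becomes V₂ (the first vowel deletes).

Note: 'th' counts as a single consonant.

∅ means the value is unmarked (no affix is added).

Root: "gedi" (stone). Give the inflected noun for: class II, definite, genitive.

iyyyegedi

Attach noun class class II ye- → yegedi.
Attach definiteness definite y- → yyegedi.
Attach case genitive iy- (before consonant 'y') → iyyyegedi.
Vowel harmony: no change.
Vowel deletion: no change.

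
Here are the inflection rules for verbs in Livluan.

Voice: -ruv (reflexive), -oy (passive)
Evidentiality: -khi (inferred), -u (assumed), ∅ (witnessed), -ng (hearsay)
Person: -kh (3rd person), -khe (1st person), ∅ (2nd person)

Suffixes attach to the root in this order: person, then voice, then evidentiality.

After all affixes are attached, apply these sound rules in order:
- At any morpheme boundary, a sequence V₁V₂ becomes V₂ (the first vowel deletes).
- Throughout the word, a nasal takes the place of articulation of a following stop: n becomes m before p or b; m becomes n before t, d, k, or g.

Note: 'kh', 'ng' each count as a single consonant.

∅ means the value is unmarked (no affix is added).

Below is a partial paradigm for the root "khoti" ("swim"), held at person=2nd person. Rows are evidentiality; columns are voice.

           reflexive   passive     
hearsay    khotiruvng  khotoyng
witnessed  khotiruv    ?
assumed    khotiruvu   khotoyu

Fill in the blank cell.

khotoy

person = 2nd person: zero marking, form stays khoti.
Attach voice passive -oy → khotioy.
evidentiality = witnessed: zero marking, form stays khotioy.
Apply vowel deletion: khotioy → khotoy.
Nasal assimilation: no change.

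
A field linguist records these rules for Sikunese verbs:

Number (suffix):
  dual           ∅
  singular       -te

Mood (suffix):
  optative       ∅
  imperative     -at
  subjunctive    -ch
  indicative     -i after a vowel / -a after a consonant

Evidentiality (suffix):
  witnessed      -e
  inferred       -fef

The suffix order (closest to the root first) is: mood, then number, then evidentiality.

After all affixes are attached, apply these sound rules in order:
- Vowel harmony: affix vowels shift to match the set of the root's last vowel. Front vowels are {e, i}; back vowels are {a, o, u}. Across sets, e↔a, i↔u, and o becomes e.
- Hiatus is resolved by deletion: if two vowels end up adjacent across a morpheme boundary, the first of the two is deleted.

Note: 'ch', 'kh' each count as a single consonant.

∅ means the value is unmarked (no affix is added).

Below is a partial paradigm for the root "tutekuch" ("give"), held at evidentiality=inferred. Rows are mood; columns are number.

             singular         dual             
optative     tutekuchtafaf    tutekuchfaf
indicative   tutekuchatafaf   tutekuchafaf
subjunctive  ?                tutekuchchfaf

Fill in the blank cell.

tutekuchchtafaf

Attach mood subjunctive -ch → tutekuchch.
Attach number singular -te → tutekuchchte.
Attach evidentiality inferred -fef → tutekuchchtefef.
Apply vowel harmony: tutekuchchtefef → tutekuchchtafaf.
Vowel deletion: no change.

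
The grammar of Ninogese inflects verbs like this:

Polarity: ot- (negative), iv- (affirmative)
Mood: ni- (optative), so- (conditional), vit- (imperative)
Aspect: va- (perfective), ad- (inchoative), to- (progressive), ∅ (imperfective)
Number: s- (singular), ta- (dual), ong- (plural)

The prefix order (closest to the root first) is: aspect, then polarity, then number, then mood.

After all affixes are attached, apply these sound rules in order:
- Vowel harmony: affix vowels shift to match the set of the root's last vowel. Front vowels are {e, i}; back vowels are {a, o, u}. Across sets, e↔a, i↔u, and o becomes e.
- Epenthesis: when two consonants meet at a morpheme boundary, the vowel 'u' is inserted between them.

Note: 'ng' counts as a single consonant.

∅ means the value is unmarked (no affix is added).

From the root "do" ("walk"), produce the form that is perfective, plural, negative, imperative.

vutongotuvado

Attach aspect perfective va- → vado.
Attach polarity negative ot- → otvado.
Attach number plural ong- → ongotvado.
Attach mood imperative vit- → vitongotvado.
Apply vowel harmony: vitongotvado → vutongotvado.
Apply epenthesis: vutongotvado → vutongotuvado.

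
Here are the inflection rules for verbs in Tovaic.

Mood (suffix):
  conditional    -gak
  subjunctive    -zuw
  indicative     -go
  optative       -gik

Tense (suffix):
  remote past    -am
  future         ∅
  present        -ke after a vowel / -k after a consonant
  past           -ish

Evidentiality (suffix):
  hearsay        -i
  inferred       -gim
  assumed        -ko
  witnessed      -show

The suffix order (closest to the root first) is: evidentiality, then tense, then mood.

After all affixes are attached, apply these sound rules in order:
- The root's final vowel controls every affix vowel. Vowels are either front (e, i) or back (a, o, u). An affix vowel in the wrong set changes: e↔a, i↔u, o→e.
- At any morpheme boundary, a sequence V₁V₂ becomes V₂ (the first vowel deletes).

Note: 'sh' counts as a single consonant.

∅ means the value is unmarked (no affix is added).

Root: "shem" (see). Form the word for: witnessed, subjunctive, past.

Attach evidentiality witnessed -show → shemshow.
Attach tense past -ish → shemshowish.
Attach mood subjunctive -zuw → shemshowishzuw.
Apply vowel harmony: shemshowishzuw → shemshewishziw.
Vowel deletion: no change.

shemshewishziw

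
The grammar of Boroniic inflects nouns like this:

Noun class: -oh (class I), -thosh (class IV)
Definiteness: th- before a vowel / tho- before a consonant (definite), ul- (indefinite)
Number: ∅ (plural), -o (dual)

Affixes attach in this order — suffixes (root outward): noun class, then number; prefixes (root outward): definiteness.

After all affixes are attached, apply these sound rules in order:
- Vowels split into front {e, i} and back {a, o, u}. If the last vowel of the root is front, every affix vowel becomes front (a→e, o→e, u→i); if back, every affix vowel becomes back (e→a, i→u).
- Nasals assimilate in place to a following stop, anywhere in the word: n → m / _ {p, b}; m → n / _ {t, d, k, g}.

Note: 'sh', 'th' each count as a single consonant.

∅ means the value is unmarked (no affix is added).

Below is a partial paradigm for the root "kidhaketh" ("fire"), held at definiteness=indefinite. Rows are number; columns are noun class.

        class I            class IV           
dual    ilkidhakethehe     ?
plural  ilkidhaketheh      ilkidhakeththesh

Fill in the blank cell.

Attach noun class class IV -thosh → kidhakeththosh.
Attach number dual -o → kidhakeththosho.
Attach definiteness indefinite ul- → ulkidhakeththosho.
Apply vowel harmony: ulkidhakeththosho → ilkidhakeththeshe.
Nasal assimilation: no change.

ilkidhakeththeshe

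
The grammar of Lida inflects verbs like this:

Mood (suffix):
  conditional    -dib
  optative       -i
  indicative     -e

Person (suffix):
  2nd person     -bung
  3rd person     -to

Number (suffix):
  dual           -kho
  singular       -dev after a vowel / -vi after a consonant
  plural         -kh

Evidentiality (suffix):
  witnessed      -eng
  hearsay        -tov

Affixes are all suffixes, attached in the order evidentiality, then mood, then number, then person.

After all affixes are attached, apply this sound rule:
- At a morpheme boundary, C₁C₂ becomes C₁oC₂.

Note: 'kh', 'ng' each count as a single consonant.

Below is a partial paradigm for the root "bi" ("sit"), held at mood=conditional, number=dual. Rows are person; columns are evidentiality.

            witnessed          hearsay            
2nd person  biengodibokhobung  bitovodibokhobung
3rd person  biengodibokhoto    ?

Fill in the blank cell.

Attach evidentiality hearsay -tov → bitov.
Attach mood conditional -dib → bitovdib.
Attach number dual -kho → bitovdibkho.
Attach person 3rd person -to → bitovdibkhoto.
Apply epenthesis: bitovdibkhoto → bitovodibokhoto.

bitovodibokhoto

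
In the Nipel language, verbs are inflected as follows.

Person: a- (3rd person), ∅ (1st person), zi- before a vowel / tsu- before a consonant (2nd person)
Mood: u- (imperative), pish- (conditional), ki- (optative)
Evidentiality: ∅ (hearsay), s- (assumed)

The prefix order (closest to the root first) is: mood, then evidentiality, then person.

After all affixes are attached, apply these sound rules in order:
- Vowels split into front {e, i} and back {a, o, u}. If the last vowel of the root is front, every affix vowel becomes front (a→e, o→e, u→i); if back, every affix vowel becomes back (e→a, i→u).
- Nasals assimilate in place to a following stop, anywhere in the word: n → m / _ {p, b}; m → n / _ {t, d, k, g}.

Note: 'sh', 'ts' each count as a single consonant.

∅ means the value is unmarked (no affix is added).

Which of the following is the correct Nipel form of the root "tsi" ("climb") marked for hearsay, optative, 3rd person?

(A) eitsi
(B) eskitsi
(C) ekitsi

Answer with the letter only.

C

Attach mood optative ki- → kitsi.
evidentiality = hearsay: zero marking, form stays kitsi.
Attach person 3rd person a- → akitsi.
Apply vowel harmony: akitsi → ekitsi.
Nasal assimilation: no change.
So the correct form is ekitsi, option (C).
(A) eitsi is wrong: it uses imperative instead of optative for mood.
(B) eskitsi is wrong: it uses assumed instead of hearsay for evidentiality.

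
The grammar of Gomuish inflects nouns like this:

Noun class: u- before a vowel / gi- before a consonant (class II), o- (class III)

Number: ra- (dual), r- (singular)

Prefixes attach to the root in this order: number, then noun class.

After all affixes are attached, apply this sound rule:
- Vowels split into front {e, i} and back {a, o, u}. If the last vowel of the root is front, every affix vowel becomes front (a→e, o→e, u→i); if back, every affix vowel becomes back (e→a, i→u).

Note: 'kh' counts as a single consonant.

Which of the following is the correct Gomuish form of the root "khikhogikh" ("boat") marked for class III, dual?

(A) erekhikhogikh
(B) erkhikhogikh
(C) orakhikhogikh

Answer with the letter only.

A

Attach number dual ra- → rakhikhogikh.
Attach noun class class III o- → orakhikhogikh.
Apply vowel harmony: orakhikhogikh → erekhikhogikh.
So the correct form is erekhikhogikh, option (A).
(C) orakhikhogikh is wrong: it fails to apply the sound rule(s).
(B) erkhikhogikh is wrong: it uses singular instead of dual for number.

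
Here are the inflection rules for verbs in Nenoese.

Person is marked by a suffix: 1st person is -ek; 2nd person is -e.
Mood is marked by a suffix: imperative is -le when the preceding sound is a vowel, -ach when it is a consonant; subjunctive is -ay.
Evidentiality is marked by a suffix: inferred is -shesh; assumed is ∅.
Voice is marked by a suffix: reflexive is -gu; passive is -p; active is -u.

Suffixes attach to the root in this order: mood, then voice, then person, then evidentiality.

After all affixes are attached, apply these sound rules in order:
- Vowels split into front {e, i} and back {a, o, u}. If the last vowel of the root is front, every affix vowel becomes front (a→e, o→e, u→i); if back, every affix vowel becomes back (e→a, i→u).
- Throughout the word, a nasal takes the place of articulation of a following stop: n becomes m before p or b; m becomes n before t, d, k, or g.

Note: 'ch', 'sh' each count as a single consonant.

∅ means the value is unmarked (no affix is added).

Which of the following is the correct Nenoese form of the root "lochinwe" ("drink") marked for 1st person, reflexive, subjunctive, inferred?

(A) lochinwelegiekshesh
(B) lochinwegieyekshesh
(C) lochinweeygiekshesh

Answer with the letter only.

C

Attach mood subjunctive -ay → lochinweay.
Attach voice reflexive -gu → lochinweaygu.
Attach person 1st person -ek → lochinweayguek.
Attach evidentiality inferred -shesh → lochinweayguekshesh.
Apply vowel harmony: lochinweayguekshesh → lochinweeygiekshesh.
Nasal assimilation: no change.
So the correct form is lochinweeygiekshesh, option (C).
(A) lochinwelegiekshesh is wrong: it uses imperative instead of subjunctive for mood.
(B) lochinwegieyekshesh is wrong: it has the affixes in the wrong order.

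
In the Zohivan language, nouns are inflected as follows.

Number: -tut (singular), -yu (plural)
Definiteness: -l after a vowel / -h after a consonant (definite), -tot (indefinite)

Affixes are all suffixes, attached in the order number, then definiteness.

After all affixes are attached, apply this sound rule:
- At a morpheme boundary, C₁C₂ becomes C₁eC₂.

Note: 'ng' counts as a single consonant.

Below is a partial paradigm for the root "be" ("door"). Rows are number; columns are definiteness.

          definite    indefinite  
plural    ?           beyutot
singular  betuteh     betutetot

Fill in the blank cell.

Attach number plural -yu → beyu.
Attach definiteness definite -l (after vowel 'u') → beyul.
Epenthesis: no change.

beyul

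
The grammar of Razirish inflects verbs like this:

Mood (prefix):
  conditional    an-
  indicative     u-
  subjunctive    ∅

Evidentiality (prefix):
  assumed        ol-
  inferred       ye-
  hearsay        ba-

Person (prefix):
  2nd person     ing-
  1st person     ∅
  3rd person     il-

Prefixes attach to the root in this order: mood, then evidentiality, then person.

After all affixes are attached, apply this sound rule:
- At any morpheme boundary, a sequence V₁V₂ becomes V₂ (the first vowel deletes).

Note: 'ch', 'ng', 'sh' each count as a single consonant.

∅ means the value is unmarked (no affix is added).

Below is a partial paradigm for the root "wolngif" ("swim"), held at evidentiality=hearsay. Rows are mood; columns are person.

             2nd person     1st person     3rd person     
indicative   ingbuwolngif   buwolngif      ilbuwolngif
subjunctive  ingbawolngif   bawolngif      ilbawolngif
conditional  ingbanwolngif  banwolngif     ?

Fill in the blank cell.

ilbanwolngif

Attach mood conditional an- → anwolngif.
Attach evidentiality hearsay ba- → baanwolngif.
Attach person 3rd person il- → ilbaanwolngif.
Apply vowel deletion: ilbaanwolngif → ilbanwolngif.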